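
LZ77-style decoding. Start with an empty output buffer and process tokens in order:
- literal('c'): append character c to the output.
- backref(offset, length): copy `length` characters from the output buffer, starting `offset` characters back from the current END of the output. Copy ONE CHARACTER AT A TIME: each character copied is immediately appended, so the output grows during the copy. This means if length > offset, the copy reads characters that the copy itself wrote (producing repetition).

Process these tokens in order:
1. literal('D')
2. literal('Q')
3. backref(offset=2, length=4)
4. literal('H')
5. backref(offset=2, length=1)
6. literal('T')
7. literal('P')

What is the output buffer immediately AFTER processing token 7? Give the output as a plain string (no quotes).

Answer: DQDQDQHQTP

Derivation:
Token 1: literal('D'). Output: "D"
Token 2: literal('Q'). Output: "DQ"
Token 3: backref(off=2, len=4) (overlapping!). Copied 'DQDQ' from pos 0. Output: "DQDQDQ"
Token 4: literal('H'). Output: "DQDQDQH"
Token 5: backref(off=2, len=1). Copied 'Q' from pos 5. Output: "DQDQDQHQ"
Token 6: literal('T'). Output: "DQDQDQHQT"
Token 7: literal('P'). Output: "DQDQDQHQTP"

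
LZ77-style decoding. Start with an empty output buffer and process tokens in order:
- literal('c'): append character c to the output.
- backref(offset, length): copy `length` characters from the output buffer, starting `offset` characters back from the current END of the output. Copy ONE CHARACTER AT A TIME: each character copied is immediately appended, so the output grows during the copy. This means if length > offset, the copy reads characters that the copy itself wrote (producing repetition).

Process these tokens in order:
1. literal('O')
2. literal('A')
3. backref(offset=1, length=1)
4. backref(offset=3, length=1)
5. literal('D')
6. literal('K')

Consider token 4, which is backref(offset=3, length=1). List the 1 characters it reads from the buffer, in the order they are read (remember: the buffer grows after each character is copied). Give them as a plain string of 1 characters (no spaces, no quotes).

Token 1: literal('O'). Output: "O"
Token 2: literal('A'). Output: "OA"
Token 3: backref(off=1, len=1). Copied 'A' from pos 1. Output: "OAA"
Token 4: backref(off=3, len=1). Buffer before: "OAA" (len 3)
  byte 1: read out[0]='O', append. Buffer now: "OAAO"

Answer: O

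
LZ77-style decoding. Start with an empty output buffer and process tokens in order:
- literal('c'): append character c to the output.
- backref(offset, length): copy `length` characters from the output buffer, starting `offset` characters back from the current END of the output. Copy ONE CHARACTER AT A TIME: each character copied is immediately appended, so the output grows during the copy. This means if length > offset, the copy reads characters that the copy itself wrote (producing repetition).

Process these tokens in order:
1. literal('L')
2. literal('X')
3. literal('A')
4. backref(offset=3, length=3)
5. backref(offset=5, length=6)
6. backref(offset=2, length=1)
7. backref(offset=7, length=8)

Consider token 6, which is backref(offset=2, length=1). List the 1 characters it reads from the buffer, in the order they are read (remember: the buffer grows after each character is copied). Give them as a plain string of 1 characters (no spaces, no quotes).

Token 1: literal('L'). Output: "L"
Token 2: literal('X'). Output: "LX"
Token 3: literal('A'). Output: "LXA"
Token 4: backref(off=3, len=3). Copied 'LXA' from pos 0. Output: "LXALXA"
Token 5: backref(off=5, len=6) (overlapping!). Copied 'XALXAX' from pos 1. Output: "LXALXAXALXAX"
Token 6: backref(off=2, len=1). Buffer before: "LXALXAXALXAX" (len 12)
  byte 1: read out[10]='A', append. Buffer now: "LXALXAXALXAXA"

Answer: A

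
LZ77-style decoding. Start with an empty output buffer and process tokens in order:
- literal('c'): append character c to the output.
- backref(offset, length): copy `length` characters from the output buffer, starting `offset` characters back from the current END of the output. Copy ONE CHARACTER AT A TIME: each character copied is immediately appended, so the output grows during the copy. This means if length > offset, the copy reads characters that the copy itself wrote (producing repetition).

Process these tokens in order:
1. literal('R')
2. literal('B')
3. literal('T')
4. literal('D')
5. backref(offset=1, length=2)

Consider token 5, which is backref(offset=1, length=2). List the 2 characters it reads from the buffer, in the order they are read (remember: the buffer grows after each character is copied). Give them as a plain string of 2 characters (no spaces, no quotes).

Token 1: literal('R'). Output: "R"
Token 2: literal('B'). Output: "RB"
Token 3: literal('T'). Output: "RBT"
Token 4: literal('D'). Output: "RBTD"
Token 5: backref(off=1, len=2). Buffer before: "RBTD" (len 4)
  byte 1: read out[3]='D', append. Buffer now: "RBTDD"
  byte 2: read out[4]='D', append. Buffer now: "RBTDDD"

Answer: DD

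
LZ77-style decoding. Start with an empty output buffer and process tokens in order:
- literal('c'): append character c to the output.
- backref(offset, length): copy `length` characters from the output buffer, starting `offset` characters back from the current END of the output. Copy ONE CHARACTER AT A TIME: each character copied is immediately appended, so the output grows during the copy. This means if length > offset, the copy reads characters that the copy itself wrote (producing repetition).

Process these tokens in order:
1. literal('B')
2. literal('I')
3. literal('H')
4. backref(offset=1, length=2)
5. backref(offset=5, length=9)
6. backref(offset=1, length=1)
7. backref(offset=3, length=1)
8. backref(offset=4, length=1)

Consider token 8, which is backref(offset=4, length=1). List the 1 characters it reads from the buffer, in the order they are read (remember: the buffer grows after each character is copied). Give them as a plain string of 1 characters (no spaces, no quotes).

Token 1: literal('B'). Output: "B"
Token 2: literal('I'). Output: "BI"
Token 3: literal('H'). Output: "BIH"
Token 4: backref(off=1, len=2) (overlapping!). Copied 'HH' from pos 2. Output: "BIHHH"
Token 5: backref(off=5, len=9) (overlapping!). Copied 'BIHHHBIHH' from pos 0. Output: "BIHHHBIHHHBIHH"
Token 6: backref(off=1, len=1). Copied 'H' from pos 13. Output: "BIHHHBIHHHBIHHH"
Token 7: backref(off=3, len=1). Copied 'H' from pos 12. Output: "BIHHHBIHHHBIHHHH"
Token 8: backref(off=4, len=1). Buffer before: "BIHHHBIHHHBIHHHH" (len 16)
  byte 1: read out[12]='H', append. Buffer now: "BIHHHBIHHHBIHHHHH"

Answer: H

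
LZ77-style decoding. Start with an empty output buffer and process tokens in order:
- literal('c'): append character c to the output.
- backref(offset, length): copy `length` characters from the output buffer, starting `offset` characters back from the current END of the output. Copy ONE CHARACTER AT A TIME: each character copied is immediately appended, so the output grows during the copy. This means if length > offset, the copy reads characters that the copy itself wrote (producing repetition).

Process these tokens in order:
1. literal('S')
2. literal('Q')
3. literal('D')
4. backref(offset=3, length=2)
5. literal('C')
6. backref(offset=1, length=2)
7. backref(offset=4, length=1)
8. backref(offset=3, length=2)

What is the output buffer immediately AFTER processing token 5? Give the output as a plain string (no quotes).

Answer: SQDSQC

Derivation:
Token 1: literal('S'). Output: "S"
Token 2: literal('Q'). Output: "SQ"
Token 3: literal('D'). Output: "SQD"
Token 4: backref(off=3, len=2). Copied 'SQ' from pos 0. Output: "SQDSQ"
Token 5: literal('C'). Output: "SQDSQC"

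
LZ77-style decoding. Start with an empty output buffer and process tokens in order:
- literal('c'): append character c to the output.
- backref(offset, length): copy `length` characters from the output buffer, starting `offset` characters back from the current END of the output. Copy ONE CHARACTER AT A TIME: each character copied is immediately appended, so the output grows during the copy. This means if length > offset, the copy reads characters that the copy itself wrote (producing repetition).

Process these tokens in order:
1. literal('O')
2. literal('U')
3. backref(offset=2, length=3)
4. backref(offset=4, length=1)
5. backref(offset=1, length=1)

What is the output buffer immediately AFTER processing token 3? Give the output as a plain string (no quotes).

Token 1: literal('O'). Output: "O"
Token 2: literal('U'). Output: "OU"
Token 3: backref(off=2, len=3) (overlapping!). Copied 'OUO' from pos 0. Output: "OUOUO"

Answer: OUOUO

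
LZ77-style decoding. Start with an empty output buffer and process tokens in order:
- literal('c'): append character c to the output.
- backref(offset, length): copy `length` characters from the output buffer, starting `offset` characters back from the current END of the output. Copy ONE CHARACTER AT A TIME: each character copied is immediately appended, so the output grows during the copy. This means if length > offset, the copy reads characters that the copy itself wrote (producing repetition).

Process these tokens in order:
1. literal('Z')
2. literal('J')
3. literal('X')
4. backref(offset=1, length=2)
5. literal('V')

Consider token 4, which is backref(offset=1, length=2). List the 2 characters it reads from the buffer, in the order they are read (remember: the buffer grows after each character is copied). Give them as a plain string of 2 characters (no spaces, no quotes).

Answer: XX

Derivation:
Token 1: literal('Z'). Output: "Z"
Token 2: literal('J'). Output: "ZJ"
Token 3: literal('X'). Output: "ZJX"
Token 4: backref(off=1, len=2). Buffer before: "ZJX" (len 3)
  byte 1: read out[2]='X', append. Buffer now: "ZJXX"
  byte 2: read out[3]='X', append. Buffer now: "ZJXXX"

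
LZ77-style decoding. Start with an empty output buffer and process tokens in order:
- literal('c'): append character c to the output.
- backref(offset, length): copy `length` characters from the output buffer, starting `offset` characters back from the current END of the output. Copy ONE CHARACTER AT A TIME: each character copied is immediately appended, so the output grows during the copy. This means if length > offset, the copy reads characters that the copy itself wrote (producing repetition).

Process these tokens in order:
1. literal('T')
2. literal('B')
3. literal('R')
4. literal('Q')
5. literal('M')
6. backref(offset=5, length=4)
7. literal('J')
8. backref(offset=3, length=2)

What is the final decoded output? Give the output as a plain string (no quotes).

Answer: TBRQMTBRQJRQ

Derivation:
Token 1: literal('T'). Output: "T"
Token 2: literal('B'). Output: "TB"
Token 3: literal('R'). Output: "TBR"
Token 4: literal('Q'). Output: "TBRQ"
Token 5: literal('M'). Output: "TBRQM"
Token 6: backref(off=5, len=4). Copied 'TBRQ' from pos 0. Output: "TBRQMTBRQ"
Token 7: literal('J'). Output: "TBRQMTBRQJ"
Token 8: backref(off=3, len=2). Copied 'RQ' from pos 7. Output: "TBRQMTBRQJRQ"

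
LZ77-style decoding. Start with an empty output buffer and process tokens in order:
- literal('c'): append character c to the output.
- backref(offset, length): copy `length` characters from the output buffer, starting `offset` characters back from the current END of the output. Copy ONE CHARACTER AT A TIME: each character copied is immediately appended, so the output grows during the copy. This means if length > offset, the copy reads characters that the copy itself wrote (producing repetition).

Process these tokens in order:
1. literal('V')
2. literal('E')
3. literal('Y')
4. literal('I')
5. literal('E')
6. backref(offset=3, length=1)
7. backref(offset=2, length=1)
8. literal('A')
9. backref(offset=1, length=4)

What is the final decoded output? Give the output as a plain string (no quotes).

Token 1: literal('V'). Output: "V"
Token 2: literal('E'). Output: "VE"
Token 3: literal('Y'). Output: "VEY"
Token 4: literal('I'). Output: "VEYI"
Token 5: literal('E'). Output: "VEYIE"
Token 6: backref(off=3, len=1). Copied 'Y' from pos 2. Output: "VEYIEY"
Token 7: backref(off=2, len=1). Copied 'E' from pos 4. Output: "VEYIEYE"
Token 8: literal('A'). Output: "VEYIEYEA"
Token 9: backref(off=1, len=4) (overlapping!). Copied 'AAAA' from pos 7. Output: "VEYIEYEAAAAA"

Answer: VEYIEYEAAAAA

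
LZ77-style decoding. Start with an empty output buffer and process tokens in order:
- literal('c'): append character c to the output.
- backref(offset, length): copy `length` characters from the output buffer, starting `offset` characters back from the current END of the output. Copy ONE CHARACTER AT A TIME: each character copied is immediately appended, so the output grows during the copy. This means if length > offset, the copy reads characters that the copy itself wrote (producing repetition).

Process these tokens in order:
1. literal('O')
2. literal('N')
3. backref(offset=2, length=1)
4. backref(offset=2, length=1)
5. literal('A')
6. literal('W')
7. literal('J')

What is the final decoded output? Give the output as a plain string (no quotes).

Answer: ONONAWJ

Derivation:
Token 1: literal('O'). Output: "O"
Token 2: literal('N'). Output: "ON"
Token 3: backref(off=2, len=1). Copied 'O' from pos 0. Output: "ONO"
Token 4: backref(off=2, len=1). Copied 'N' from pos 1. Output: "ONON"
Token 5: literal('A'). Output: "ONONA"
Token 6: literal('W'). Output: "ONONAW"
Token 7: literal('J'). Output: "ONONAWJ"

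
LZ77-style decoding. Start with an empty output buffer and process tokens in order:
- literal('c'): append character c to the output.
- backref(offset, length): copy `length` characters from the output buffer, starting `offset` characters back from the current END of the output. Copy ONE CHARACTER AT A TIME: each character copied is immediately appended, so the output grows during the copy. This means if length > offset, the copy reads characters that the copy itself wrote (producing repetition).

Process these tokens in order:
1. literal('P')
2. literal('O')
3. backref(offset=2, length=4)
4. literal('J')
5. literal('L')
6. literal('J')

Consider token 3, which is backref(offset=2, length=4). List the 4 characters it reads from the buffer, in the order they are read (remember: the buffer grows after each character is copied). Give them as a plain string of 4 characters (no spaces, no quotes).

Token 1: literal('P'). Output: "P"
Token 2: literal('O'). Output: "PO"
Token 3: backref(off=2, len=4). Buffer before: "PO" (len 2)
  byte 1: read out[0]='P', append. Buffer now: "POP"
  byte 2: read out[1]='O', append. Buffer now: "POPO"
  byte 3: read out[2]='P', append. Buffer now: "POPOP"
  byte 4: read out[3]='O', append. Buffer now: "POPOPO"

Answer: POPO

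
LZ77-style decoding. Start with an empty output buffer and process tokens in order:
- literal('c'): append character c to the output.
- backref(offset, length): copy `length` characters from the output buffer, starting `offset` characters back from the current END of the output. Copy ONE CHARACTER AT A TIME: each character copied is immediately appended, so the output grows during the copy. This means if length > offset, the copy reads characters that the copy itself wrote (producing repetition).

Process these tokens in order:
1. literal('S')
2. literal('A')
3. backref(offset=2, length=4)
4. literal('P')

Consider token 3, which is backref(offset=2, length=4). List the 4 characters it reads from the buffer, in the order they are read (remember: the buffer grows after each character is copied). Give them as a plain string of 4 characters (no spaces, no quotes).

Answer: SASA

Derivation:
Token 1: literal('S'). Output: "S"
Token 2: literal('A'). Output: "SA"
Token 3: backref(off=2, len=4). Buffer before: "SA" (len 2)
  byte 1: read out[0]='S', append. Buffer now: "SAS"
  byte 2: read out[1]='A', append. Buffer now: "SASA"
  byte 3: read out[2]='S', append. Buffer now: "SASAS"
  byte 4: read out[3]='A', append. Buffer now: "SASASA"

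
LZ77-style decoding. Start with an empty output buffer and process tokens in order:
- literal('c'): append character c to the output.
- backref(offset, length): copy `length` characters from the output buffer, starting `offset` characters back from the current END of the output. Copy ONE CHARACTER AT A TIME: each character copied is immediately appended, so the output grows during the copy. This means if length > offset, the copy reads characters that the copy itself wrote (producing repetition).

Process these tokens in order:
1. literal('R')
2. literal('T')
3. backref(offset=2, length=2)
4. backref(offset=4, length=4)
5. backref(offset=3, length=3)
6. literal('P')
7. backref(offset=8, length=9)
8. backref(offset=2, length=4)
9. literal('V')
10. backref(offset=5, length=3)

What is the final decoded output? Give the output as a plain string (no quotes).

Token 1: literal('R'). Output: "R"
Token 2: literal('T'). Output: "RT"
Token 3: backref(off=2, len=2). Copied 'RT' from pos 0. Output: "RTRT"
Token 4: backref(off=4, len=4). Copied 'RTRT' from pos 0. Output: "RTRTRTRT"
Token 5: backref(off=3, len=3). Copied 'TRT' from pos 5. Output: "RTRTRTRTTRT"
Token 6: literal('P'). Output: "RTRTRTRTTRTP"
Token 7: backref(off=8, len=9) (overlapping!). Copied 'RTRTTRTPR' from pos 4. Output: "RTRTRTRTTRTPRTRTTRTPR"
Token 8: backref(off=2, len=4) (overlapping!). Copied 'PRPR' from pos 19. Output: "RTRTRTRTTRTPRTRTTRTPRPRPR"
Token 9: literal('V'). Output: "RTRTRTRTTRTPRTRTTRTPRPRPRV"
Token 10: backref(off=5, len=3). Copied 'PRP' from pos 21. Output: "RTRTRTRTTRTPRTRTTRTPRPRPRVPRP"

Answer: RTRTRTRTTRTPRTRTTRTPRPRPRVPRP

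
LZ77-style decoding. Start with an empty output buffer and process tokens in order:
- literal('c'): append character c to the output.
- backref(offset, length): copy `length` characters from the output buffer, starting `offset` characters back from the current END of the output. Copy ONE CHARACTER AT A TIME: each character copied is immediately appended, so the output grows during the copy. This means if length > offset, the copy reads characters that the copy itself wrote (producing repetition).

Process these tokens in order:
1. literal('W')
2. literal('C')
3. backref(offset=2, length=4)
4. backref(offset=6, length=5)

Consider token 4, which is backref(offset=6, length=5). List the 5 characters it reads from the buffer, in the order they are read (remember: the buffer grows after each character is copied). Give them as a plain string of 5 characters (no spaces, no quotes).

Answer: WCWCW

Derivation:
Token 1: literal('W'). Output: "W"
Token 2: literal('C'). Output: "WC"
Token 3: backref(off=2, len=4) (overlapping!). Copied 'WCWC' from pos 0. Output: "WCWCWC"
Token 4: backref(off=6, len=5). Buffer before: "WCWCWC" (len 6)
  byte 1: read out[0]='W', append. Buffer now: "WCWCWCW"
  byte 2: read out[1]='C', append. Buffer now: "WCWCWCWC"
  byte 3: read out[2]='W', append. Buffer now: "WCWCWCWCW"
  byte 4: read out[3]='C', append. Buffer now: "WCWCWCWCWC"
  byte 5: read out[4]='W', append. Buffer now: "WCWCWCWCWCW"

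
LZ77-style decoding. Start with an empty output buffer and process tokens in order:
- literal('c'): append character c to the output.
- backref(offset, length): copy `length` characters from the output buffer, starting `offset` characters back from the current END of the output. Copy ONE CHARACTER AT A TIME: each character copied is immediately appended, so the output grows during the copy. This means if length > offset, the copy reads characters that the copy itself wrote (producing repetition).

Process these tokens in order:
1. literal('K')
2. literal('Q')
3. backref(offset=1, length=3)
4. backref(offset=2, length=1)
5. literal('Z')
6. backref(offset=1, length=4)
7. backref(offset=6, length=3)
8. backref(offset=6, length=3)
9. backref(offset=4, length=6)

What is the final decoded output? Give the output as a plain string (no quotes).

Token 1: literal('K'). Output: "K"
Token 2: literal('Q'). Output: "KQ"
Token 3: backref(off=1, len=3) (overlapping!). Copied 'QQQ' from pos 1. Output: "KQQQQ"
Token 4: backref(off=2, len=1). Copied 'Q' from pos 3. Output: "KQQQQQ"
Token 5: literal('Z'). Output: "KQQQQQZ"
Token 6: backref(off=1, len=4) (overlapping!). Copied 'ZZZZ' from pos 6. Output: "KQQQQQZZZZZ"
Token 7: backref(off=6, len=3). Copied 'QZZ' from pos 5. Output: "KQQQQQZZZZZQZZ"
Token 8: backref(off=6, len=3). Copied 'ZZZ' from pos 8. Output: "KQQQQQZZZZZQZZZZZ"
Token 9: backref(off=4, len=6) (overlapping!). Copied 'ZZZZZZ' from pos 13. Output: "KQQQQQZZZZZQZZZZZZZZZZZ"

Answer: KQQQQQZZZZZQZZZZZZZZZZZ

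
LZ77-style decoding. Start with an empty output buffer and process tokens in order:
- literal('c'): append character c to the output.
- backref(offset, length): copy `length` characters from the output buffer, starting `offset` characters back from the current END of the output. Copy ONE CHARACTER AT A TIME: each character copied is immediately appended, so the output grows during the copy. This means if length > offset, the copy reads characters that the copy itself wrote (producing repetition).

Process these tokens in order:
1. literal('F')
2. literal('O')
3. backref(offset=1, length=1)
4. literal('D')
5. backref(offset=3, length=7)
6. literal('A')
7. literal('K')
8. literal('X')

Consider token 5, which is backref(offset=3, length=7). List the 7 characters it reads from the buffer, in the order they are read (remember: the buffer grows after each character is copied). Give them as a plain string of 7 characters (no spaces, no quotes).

Answer: OODOODO

Derivation:
Token 1: literal('F'). Output: "F"
Token 2: literal('O'). Output: "FO"
Token 3: backref(off=1, len=1). Copied 'O' from pos 1. Output: "FOO"
Token 4: literal('D'). Output: "FOOD"
Token 5: backref(off=3, len=7). Buffer before: "FOOD" (len 4)
  byte 1: read out[1]='O', append. Buffer now: "FOODO"
  byte 2: read out[2]='O', append. Buffer now: "FOODOO"
  byte 3: read out[3]='D', append. Buffer now: "FOODOOD"
  byte 4: read out[4]='O', append. Buffer now: "FOODOODO"
  byte 5: read out[5]='O', append. Buffer now: "FOODOODOO"
  byte 6: read out[6]='D', append. Buffer now: "FOODOODOOD"
  byte 7: read out[7]='O', append. Buffer now: "FOODOODOODO"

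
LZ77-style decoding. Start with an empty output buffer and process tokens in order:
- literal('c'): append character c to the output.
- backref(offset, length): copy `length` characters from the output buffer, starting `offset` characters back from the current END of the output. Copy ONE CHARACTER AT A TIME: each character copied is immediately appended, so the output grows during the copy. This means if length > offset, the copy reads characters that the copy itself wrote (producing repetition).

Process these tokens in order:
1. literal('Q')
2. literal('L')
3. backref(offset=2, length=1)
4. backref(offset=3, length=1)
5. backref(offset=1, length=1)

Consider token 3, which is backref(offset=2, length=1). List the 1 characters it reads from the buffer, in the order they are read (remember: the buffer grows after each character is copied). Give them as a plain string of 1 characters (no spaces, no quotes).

Token 1: literal('Q'). Output: "Q"
Token 2: literal('L'). Output: "QL"
Token 3: backref(off=2, len=1). Buffer before: "QL" (len 2)
  byte 1: read out[0]='Q', append. Buffer now: "QLQ"

Answer: Q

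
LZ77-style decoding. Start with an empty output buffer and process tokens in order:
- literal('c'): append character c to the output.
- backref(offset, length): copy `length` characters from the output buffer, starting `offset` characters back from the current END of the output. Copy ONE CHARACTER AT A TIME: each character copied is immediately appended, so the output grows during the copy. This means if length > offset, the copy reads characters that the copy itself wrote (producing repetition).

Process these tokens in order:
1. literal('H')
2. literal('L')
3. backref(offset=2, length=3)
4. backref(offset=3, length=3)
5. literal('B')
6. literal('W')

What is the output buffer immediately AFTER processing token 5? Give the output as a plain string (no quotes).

Token 1: literal('H'). Output: "H"
Token 2: literal('L'). Output: "HL"
Token 3: backref(off=2, len=3) (overlapping!). Copied 'HLH' from pos 0. Output: "HLHLH"
Token 4: backref(off=3, len=3). Copied 'HLH' from pos 2. Output: "HLHLHHLH"
Token 5: literal('B'). Output: "HLHLHHLHB"

Answer: HLHLHHLHB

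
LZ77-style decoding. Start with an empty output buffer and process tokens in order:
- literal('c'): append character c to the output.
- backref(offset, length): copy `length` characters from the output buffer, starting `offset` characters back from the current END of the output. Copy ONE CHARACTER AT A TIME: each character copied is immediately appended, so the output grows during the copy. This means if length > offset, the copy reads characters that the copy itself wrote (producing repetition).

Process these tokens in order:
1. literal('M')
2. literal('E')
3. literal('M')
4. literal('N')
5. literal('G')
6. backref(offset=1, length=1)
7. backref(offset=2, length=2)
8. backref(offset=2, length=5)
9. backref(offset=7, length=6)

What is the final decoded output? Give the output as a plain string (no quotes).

Token 1: literal('M'). Output: "M"
Token 2: literal('E'). Output: "ME"
Token 3: literal('M'). Output: "MEM"
Token 4: literal('N'). Output: "MEMN"
Token 5: literal('G'). Output: "MEMNG"
Token 6: backref(off=1, len=1). Copied 'G' from pos 4. Output: "MEMNGG"
Token 7: backref(off=2, len=2). Copied 'GG' from pos 4. Output: "MEMNGGGG"
Token 8: backref(off=2, len=5) (overlapping!). Copied 'GGGGG' from pos 6. Output: "MEMNGGGGGGGGG"
Token 9: backref(off=7, len=6). Copied 'GGGGGG' from pos 6. Output: "MEMNGGGGGGGGGGGGGGG"

Answer: MEMNGGGGGGGGGGGGGGG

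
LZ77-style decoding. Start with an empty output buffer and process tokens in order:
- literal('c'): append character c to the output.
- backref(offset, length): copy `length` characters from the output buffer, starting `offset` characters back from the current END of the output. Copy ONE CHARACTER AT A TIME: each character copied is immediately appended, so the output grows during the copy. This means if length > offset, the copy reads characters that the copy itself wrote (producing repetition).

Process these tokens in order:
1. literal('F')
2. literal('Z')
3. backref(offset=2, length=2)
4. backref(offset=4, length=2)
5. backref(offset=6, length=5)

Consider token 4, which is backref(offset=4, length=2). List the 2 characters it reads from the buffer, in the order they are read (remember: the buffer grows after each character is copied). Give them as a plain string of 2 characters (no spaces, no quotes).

Answer: FZ

Derivation:
Token 1: literal('F'). Output: "F"
Token 2: literal('Z'). Output: "FZ"
Token 3: backref(off=2, len=2). Copied 'FZ' from pos 0. Output: "FZFZ"
Token 4: backref(off=4, len=2). Buffer before: "FZFZ" (len 4)
  byte 1: read out[0]='F', append. Buffer now: "FZFZF"
  byte 2: read out[1]='Z', append. Buffer now: "FZFZFZ"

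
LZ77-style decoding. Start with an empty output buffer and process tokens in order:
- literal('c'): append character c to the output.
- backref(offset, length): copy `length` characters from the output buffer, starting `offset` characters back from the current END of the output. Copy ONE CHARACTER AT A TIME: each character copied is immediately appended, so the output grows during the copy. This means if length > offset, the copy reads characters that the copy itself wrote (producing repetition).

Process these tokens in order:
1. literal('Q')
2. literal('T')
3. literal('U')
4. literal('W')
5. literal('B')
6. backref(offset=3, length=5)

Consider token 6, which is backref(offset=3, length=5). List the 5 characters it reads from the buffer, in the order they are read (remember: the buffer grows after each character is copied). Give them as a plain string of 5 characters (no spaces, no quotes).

Answer: UWBUW

Derivation:
Token 1: literal('Q'). Output: "Q"
Token 2: literal('T'). Output: "QT"
Token 3: literal('U'). Output: "QTU"
Token 4: literal('W'). Output: "QTUW"
Token 5: literal('B'). Output: "QTUWB"
Token 6: backref(off=3, len=5). Buffer before: "QTUWB" (len 5)
  byte 1: read out[2]='U', append. Buffer now: "QTUWBU"
  byte 2: read out[3]='W', append. Buffer now: "QTUWBUW"
  byte 3: read out[4]='B', append. Buffer now: "QTUWBUWB"
  byte 4: read out[5]='U', append. Buffer now: "QTUWBUWBU"
  byte 5: read out[6]='W', append. Buffer now: "QTUWBUWBUW"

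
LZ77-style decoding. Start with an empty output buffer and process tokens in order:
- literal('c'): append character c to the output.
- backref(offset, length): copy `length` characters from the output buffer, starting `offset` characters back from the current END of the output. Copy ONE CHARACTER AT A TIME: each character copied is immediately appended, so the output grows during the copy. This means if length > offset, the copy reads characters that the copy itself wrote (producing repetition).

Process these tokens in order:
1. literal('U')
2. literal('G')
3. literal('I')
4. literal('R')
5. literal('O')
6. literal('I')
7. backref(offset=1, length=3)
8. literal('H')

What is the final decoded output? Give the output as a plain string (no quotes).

Answer: UGIROIIIIH

Derivation:
Token 1: literal('U'). Output: "U"
Token 2: literal('G'). Output: "UG"
Token 3: literal('I'). Output: "UGI"
Token 4: literal('R'). Output: "UGIR"
Token 5: literal('O'). Output: "UGIRO"
Token 6: literal('I'). Output: "UGIROI"
Token 7: backref(off=1, len=3) (overlapping!). Copied 'III' from pos 5. Output: "UGIROIIII"
Token 8: literal('H'). Output: "UGIROIIIIH"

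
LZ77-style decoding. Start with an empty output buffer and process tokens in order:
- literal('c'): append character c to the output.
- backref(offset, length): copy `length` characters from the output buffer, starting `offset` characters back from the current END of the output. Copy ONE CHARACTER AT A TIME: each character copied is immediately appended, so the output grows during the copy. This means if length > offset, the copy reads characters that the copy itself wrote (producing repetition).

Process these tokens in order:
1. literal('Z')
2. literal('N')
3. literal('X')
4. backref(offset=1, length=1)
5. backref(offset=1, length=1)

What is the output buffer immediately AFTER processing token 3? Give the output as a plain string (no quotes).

Token 1: literal('Z'). Output: "Z"
Token 2: literal('N'). Output: "ZN"
Token 3: literal('X'). Output: "ZNX"

Answer: ZNX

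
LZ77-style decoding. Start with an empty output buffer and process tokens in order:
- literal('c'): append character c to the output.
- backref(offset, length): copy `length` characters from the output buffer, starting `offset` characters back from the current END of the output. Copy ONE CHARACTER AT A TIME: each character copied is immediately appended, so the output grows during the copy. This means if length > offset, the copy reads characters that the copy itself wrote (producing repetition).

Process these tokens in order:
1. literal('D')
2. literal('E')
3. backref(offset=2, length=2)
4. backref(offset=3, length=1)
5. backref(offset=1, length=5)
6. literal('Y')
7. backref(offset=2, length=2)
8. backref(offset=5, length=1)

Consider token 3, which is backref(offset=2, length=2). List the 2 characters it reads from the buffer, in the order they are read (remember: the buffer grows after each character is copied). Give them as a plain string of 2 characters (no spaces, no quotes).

Answer: DE

Derivation:
Token 1: literal('D'). Output: "D"
Token 2: literal('E'). Output: "DE"
Token 3: backref(off=2, len=2). Buffer before: "DE" (len 2)
  byte 1: read out[0]='D', append. Buffer now: "DED"
  byte 2: read out[1]='E', append. Buffer now: "DEDE"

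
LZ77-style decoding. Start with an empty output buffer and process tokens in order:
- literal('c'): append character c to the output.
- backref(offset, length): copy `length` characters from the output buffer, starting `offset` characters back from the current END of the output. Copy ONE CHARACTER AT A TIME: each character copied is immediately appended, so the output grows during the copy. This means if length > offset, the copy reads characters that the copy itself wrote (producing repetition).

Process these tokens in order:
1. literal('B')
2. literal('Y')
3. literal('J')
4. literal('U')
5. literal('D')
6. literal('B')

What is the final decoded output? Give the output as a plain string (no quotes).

Token 1: literal('B'). Output: "B"
Token 2: literal('Y'). Output: "BY"
Token 3: literal('J'). Output: "BYJ"
Token 4: literal('U'). Output: "BYJU"
Token 5: literal('D'). Output: "BYJUD"
Token 6: literal('B'). Output: "BYJUDB"

Answer: BYJUDB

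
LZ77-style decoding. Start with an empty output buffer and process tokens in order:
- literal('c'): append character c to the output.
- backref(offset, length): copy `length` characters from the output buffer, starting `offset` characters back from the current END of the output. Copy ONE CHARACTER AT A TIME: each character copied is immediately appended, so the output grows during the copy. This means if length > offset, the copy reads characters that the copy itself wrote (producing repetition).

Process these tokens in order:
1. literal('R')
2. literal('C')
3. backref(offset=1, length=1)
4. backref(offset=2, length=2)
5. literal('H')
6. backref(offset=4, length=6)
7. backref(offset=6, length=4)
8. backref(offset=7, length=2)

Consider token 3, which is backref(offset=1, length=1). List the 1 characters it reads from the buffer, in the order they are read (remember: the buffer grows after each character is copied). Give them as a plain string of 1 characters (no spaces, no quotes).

Answer: C

Derivation:
Token 1: literal('R'). Output: "R"
Token 2: literal('C'). Output: "RC"
Token 3: backref(off=1, len=1). Buffer before: "RC" (len 2)
  byte 1: read out[1]='C', append. Buffer now: "RCC"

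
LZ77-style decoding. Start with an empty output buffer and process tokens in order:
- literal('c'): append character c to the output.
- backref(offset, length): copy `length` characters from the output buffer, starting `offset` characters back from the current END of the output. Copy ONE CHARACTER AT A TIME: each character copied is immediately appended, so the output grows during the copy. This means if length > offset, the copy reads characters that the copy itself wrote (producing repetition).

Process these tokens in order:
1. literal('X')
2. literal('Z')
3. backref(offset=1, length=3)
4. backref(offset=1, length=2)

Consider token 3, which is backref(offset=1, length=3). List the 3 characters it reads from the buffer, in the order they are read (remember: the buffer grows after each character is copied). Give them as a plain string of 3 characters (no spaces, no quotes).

Answer: ZZZ

Derivation:
Token 1: literal('X'). Output: "X"
Token 2: literal('Z'). Output: "XZ"
Token 3: backref(off=1, len=3). Buffer before: "XZ" (len 2)
  byte 1: read out[1]='Z', append. Buffer now: "XZZ"
  byte 2: read out[2]='Z', append. Buffer now: "XZZZ"
  byte 3: read out[3]='Z', append. Buffer now: "XZZZZ"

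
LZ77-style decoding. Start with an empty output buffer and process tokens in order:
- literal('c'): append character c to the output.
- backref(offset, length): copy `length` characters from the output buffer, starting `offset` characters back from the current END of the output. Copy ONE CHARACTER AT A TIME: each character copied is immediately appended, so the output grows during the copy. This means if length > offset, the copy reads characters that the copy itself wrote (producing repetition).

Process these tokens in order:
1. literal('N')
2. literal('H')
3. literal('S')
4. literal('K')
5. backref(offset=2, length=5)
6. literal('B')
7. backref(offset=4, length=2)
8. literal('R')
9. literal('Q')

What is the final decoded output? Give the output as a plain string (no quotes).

Answer: NHSKSKSKSBSKRQ

Derivation:
Token 1: literal('N'). Output: "N"
Token 2: literal('H'). Output: "NH"
Token 3: literal('S'). Output: "NHS"
Token 4: literal('K'). Output: "NHSK"
Token 5: backref(off=2, len=5) (overlapping!). Copied 'SKSKS' from pos 2. Output: "NHSKSKSKS"
Token 6: literal('B'). Output: "NHSKSKSKSB"
Token 7: backref(off=4, len=2). Copied 'SK' from pos 6. Output: "NHSKSKSKSBSK"
Token 8: literal('R'). Output: "NHSKSKSKSBSKR"
Token 9: literal('Q'). Output: "NHSKSKSKSBSKRQ"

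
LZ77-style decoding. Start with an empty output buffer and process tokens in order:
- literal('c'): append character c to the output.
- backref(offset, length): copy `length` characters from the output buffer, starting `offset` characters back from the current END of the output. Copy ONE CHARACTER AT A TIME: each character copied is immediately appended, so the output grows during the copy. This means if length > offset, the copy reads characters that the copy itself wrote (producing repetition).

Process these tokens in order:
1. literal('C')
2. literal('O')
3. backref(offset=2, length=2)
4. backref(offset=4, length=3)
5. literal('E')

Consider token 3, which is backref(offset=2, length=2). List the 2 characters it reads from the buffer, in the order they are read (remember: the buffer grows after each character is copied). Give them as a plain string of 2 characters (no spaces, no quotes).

Token 1: literal('C'). Output: "C"
Token 2: literal('O'). Output: "CO"
Token 3: backref(off=2, len=2). Buffer before: "CO" (len 2)
  byte 1: read out[0]='C', append. Buffer now: "COC"
  byte 2: read out[1]='O', append. Buffer now: "COCO"

Answer: CO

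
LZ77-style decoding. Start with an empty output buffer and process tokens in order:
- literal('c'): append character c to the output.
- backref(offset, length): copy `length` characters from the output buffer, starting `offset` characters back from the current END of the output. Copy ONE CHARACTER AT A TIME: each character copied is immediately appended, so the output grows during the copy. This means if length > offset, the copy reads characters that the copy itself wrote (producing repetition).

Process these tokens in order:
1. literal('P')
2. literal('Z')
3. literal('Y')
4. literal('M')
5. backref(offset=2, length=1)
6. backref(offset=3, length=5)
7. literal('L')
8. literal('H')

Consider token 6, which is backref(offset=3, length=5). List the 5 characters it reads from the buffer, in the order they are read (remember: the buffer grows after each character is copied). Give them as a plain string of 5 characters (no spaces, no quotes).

Answer: YMYYM

Derivation:
Token 1: literal('P'). Output: "P"
Token 2: literal('Z'). Output: "PZ"
Token 3: literal('Y'). Output: "PZY"
Token 4: literal('M'). Output: "PZYM"
Token 5: backref(off=2, len=1). Copied 'Y' from pos 2. Output: "PZYMY"
Token 6: backref(off=3, len=5). Buffer before: "PZYMY" (len 5)
  byte 1: read out[2]='Y', append. Buffer now: "PZYMYY"
  byte 2: read out[3]='M', append. Buffer now: "PZYMYYM"
  byte 3: read out[4]='Y', append. Buffer now: "PZYMYYMY"
  byte 4: read out[5]='Y', append. Buffer now: "PZYMYYMYY"
  byte 5: read out[6]='M', append. Buffer now: "PZYMYYMYYM"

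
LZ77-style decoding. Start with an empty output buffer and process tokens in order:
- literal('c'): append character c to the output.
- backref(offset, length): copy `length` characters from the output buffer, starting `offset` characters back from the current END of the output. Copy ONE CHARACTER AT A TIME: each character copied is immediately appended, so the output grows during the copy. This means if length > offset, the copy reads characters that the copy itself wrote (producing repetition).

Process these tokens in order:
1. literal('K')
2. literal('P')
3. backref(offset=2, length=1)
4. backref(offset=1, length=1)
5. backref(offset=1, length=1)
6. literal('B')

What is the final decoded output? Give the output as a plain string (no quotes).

Token 1: literal('K'). Output: "K"
Token 2: literal('P'). Output: "KP"
Token 3: backref(off=2, len=1). Copied 'K' from pos 0. Output: "KPK"
Token 4: backref(off=1, len=1). Copied 'K' from pos 2. Output: "KPKK"
Token 5: backref(off=1, len=1). Copied 'K' from pos 3. Output: "KPKKK"
Token 6: literal('B'). Output: "KPKKKB"

Answer: KPKKKB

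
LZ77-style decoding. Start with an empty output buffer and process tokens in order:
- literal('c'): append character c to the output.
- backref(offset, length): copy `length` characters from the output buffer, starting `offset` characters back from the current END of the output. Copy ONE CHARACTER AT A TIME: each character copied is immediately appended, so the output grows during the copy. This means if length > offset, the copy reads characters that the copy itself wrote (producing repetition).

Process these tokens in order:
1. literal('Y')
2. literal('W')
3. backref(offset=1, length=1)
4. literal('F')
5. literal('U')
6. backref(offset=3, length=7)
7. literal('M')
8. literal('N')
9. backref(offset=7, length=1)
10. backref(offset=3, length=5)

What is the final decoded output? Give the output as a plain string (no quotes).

Answer: YWWFUWFUWFUWMNUMNUMN

Derivation:
Token 1: literal('Y'). Output: "Y"
Token 2: literal('W'). Output: "YW"
Token 3: backref(off=1, len=1). Copied 'W' from pos 1. Output: "YWW"
Token 4: literal('F'). Output: "YWWF"
Token 5: literal('U'). Output: "YWWFU"
Token 6: backref(off=3, len=7) (overlapping!). Copied 'WFUWFUW' from pos 2. Output: "YWWFUWFUWFUW"
Token 7: literal('M'). Output: "YWWFUWFUWFUWM"
Token 8: literal('N'). Output: "YWWFUWFUWFUWMN"
Token 9: backref(off=7, len=1). Copied 'U' from pos 7. Output: "YWWFUWFUWFUWMNU"
Token 10: backref(off=3, len=5) (overlapping!). Copied 'MNUMN' from pos 12. Output: "YWWFUWFUWFUWMNUMNUMN"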